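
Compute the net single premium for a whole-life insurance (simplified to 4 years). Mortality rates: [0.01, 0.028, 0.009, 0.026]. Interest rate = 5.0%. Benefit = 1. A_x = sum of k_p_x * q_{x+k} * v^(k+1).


v = 0.952381
Year 0: k_p_x=1.0, q=0.01, term=0.009524
Year 1: k_p_x=0.99, q=0.028, term=0.025143
Year 2: k_p_x=0.96228, q=0.009, term=0.007481
Year 3: k_p_x=0.953619, q=0.026, term=0.020398
A_x = 0.0625


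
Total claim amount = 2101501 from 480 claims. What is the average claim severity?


severity = total / number
= 2101501 / 480
= 4378.1271


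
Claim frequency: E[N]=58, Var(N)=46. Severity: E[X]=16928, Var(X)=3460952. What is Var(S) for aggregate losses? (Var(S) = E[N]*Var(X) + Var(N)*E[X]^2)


Var(S) = E[N]*Var(X) + Var(N)*E[X]^2
= 58*3460952 + 46*16928^2
= 200735216 + 13181630464
= 1.3382e+10


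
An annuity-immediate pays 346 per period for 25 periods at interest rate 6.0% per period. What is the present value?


PV = PMT * (1 - (1+i)^(-n)) / i
= 346 * (1 - (1+0.06)^(-25)) / 0.06
= 346 * (1 - 0.232999) / 0.06
= 346 * 12.783356
= 4423.0412


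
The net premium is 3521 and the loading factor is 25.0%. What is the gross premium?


Gross = net * (1 + loading)
= 3521 * (1 + 0.25)
= 3521 * 1.25
= 4401.25


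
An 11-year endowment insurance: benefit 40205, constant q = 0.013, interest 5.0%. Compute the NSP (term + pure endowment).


Term component = 4095.8833
Pure endowment = 11_p_x * v^11 * benefit = 0.865942 * 0.584679 * 40205 = 20355.7194
NSP = 24451.6027


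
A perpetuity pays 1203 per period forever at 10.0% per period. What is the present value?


PV = PMT / i
= 1203 / 0.1
= 12030.0


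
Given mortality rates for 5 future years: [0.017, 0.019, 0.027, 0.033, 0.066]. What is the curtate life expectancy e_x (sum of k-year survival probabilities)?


e_x = sum_{k=1}^{n} k_p_x
k_p_x values:
  1_p_x = 0.983
  2_p_x = 0.964323
  3_p_x = 0.938286
  4_p_x = 0.907323
  5_p_x = 0.84744
e_x = 4.6404


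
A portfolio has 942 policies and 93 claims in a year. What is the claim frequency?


frequency = claims / policies
= 93 / 942
= 0.0987


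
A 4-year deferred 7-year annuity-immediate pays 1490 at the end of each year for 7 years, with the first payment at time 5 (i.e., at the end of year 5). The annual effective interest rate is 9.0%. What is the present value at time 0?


PV at time 4 of the 7-year annuity-immediate:
a_n = 1490 * (1-(1+0.09)^(-7))/0.09 = 7499.0997
Discount back 4 years to time 0:
PV = 7499.0997 * (1+0.09)^(-4)
= 7499.0997 * 0.708425
= 5312.5513


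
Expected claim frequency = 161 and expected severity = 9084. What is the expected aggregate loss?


E[S] = E[N] * E[X]
= 161 * 9084
= 1.4625e+06


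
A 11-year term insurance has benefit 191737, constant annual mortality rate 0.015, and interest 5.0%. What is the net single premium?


NSP = benefit * sum_{k=0}^{n-1} k_p_x * q * v^(k+1)
With constant q=0.015, v=0.952381
Sum = 0.116509
NSP = 191737 * 0.116509
= 22339.134


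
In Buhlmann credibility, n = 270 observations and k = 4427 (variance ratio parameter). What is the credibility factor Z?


Z = n / (n + k)
= 270 / (270 + 4427)
= 270 / 4697
= 0.0575


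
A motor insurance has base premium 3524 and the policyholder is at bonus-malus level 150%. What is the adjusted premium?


adjusted = base * BM_level / 100
= 3524 * 150 / 100
= 3524 * 1.5
= 5286.0


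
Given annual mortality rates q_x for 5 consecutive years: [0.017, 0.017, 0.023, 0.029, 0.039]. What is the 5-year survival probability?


p_k = 1 - q_k for each year
Survival = product of (1 - q_k)
= 0.983 * 0.983 * 0.977 * 0.971 * 0.961
= 0.8809


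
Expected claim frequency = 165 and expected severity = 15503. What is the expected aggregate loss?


E[S] = E[N] * E[X]
= 165 * 15503
= 2.5580e+06


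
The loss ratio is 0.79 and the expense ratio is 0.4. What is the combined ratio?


Combined ratio = loss ratio + expense ratio
= 0.79 + 0.4
= 1.19


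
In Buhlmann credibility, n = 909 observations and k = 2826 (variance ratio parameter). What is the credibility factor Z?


Z = n / (n + k)
= 909 / (909 + 2826)
= 909 / 3735
= 0.2434


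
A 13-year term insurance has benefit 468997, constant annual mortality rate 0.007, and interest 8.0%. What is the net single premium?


NSP = benefit * sum_{k=0}^{n-1} k_p_x * q * v^(k+1)
With constant q=0.007, v=0.925926
Sum = 0.053457
NSP = 468997 * 0.053457
= 25071.1179


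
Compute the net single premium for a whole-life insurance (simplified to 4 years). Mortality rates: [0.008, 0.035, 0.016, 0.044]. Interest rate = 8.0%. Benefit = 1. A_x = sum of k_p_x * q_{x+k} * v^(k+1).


v = 0.925926
Year 0: k_p_x=1.0, q=0.008, term=0.007407
Year 1: k_p_x=0.992, q=0.035, term=0.029767
Year 2: k_p_x=0.95728, q=0.016, term=0.012159
Year 3: k_p_x=0.941964, q=0.044, term=0.030464
A_x = 0.0798


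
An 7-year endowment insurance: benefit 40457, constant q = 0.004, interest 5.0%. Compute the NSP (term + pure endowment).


Term component = 925.9575
Pure endowment = 7_p_x * v^7 * benefit = 0.972334 * 0.710681 * 40457 = 27956.5741
NSP = 28882.5316


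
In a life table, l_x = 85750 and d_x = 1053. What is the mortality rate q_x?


q_x = d_x / l_x
= 1053 / 85750
= 0.0123


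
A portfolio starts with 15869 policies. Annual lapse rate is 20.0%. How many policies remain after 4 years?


remaining = initial * (1 - lapse)^years
= 15869 * (1 - 0.2)^4
= 15869 * 0.4096
= 6499.9424


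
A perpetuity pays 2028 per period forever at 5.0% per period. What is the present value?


PV = PMT / i
= 2028 / 0.05
= 40560.0


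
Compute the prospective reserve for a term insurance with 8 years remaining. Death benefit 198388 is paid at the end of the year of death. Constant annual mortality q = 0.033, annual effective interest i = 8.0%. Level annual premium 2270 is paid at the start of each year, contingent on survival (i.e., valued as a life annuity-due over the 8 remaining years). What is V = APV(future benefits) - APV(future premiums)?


v = 1/(1+i) = 0.925926
APV(future benefits) per unit = sum_{k=0}^{7} k_p_x * q * v^(k+1) = 0.171405
APV(future benefits) = 198388 * 0.171405 = 34004.6685
Life annuity-due factor ä_{x:8} = sum_{k=0}^{7} k_p_x * v^k = 5.609614
APV(future premiums) = 2270 * 5.609614 = 12733.8233
V = 34004.6685 - 12733.8233
= 21270.8452


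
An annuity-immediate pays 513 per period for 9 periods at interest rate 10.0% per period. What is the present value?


PV = PMT * (1 - (1+i)^(-n)) / i
= 513 * (1 - (1+0.1)^(-9)) / 0.1
= 513 * (1 - 0.424098) / 0.1
= 513 * 5.759024
= 2954.3792


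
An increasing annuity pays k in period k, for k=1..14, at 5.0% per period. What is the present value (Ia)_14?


(Ia)_n = sum_{k=1}^{n} k * v^k, v = 1/(1+i)
v = 0.952381
Sum computed term by term:
(Ia)_14 = 66.4524


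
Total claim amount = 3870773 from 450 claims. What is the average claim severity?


severity = total / number
= 3870773 / 450
= 8601.7178


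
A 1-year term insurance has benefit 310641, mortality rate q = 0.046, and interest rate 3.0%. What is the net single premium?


NSP = benefit * q * v
v = 1/(1+i) = 0.970874
NSP = 310641 * 0.046 * 0.970874
= 13873.2874


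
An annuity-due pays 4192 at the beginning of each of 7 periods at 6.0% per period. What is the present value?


PV_due = PMT * (1-(1+i)^(-n))/i * (1+i)
PV_immediate = 23401.343
PV_due = 23401.343 * 1.06
= 24805.4236


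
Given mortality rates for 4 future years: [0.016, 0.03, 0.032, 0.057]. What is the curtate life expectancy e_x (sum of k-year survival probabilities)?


e_x = sum_{k=1}^{n} k_p_x
k_p_x values:
  1_p_x = 0.984
  2_p_x = 0.95448
  3_p_x = 0.923937
  4_p_x = 0.871272
e_x = 3.7337


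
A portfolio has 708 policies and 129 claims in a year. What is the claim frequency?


frequency = claims / policies
= 129 / 708
= 0.1822


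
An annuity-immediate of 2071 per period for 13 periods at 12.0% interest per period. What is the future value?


FV = PMT * ((1+i)^n - 1) / i
= 2071 * ((1.12)^13 - 1) / 0.12
= 2071 * (4.363493 - 1) / 0.12
= 58048.2853


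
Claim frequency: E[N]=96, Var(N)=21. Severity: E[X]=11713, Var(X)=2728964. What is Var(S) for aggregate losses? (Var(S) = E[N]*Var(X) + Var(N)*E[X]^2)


Var(S) = E[N]*Var(X) + Var(N)*E[X]^2
= 96*2728964 + 21*11713^2
= 261980544 + 2881081749
= 3.1431e+09


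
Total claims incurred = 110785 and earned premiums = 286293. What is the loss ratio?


Loss ratio = claims / premiums
= 110785 / 286293
= 0.387


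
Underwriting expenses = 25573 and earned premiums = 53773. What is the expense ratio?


Expense ratio = expenses / premiums
= 25573 / 53773
= 0.4756


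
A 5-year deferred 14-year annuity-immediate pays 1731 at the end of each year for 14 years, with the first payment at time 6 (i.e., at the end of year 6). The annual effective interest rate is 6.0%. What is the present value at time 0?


PV at time 5 of the 14-year annuity-immediate:
a_n = 1731 * (1-(1+0.06)^(-14))/0.06 = 16089.6172
Discount back 5 years to time 0:
PV = 16089.6172 * (1+0.06)^(-5)
= 16089.6172 * 0.747258
= 12023.0979


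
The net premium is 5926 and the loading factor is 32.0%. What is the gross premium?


Gross = net * (1 + loading)
= 5926 * (1 + 0.32)
= 5926 * 1.32
= 7822.32


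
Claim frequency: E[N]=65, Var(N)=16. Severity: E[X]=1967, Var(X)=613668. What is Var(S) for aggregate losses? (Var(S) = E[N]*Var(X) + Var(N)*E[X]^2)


Var(S) = E[N]*Var(X) + Var(N)*E[X]^2
= 65*613668 + 16*1967^2
= 39888420 + 61905424
= 1.0179e+08


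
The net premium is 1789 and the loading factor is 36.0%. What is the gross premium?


Gross = net * (1 + loading)
= 1789 * (1 + 0.36)
= 1789 * 1.36
= 2433.04


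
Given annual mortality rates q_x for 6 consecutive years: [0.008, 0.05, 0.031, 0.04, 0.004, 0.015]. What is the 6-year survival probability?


p_k = 1 - q_k for each year
Survival = product of (1 - q_k)
= 0.992 * 0.95 * 0.969 * 0.96 * 0.996 * 0.985
= 0.8601


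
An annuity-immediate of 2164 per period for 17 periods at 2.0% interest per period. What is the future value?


FV = PMT * ((1+i)^n - 1) / i
= 2164 * ((1.02)^17 - 1) / 0.02
= 2164 * (1.400241 - 1) / 0.02
= 43306.1216


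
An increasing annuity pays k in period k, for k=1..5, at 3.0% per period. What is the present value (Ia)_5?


(Ia)_n = sum_{k=1}^{n} k * v^k, v = 1/(1+i)
v = 0.970874
Sum computed term by term:
(Ia)_5 = 13.4685


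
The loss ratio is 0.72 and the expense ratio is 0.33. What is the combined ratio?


Combined ratio = loss ratio + expense ratio
= 0.72 + 0.33
= 1.05


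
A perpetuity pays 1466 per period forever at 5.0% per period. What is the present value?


PV = PMT / i
= 1466 / 0.05
= 29320.0


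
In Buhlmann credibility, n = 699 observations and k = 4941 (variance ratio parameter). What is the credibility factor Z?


Z = n / (n + k)
= 699 / (699 + 4941)
= 699 / 5640
= 0.1239


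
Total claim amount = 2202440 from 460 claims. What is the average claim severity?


severity = total / number
= 2202440 / 460
= 4787.913


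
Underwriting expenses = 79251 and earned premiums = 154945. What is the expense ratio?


Expense ratio = expenses / premiums
= 79251 / 154945
= 0.5115


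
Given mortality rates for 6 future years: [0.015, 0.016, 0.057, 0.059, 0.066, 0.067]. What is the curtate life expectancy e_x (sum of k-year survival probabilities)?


e_x = sum_{k=1}^{n} k_p_x
k_p_x values:
  1_p_x = 0.985
  2_p_x = 0.96924
  3_p_x = 0.913993
  4_p_x = 0.860068
  5_p_x = 0.803303
  6_p_x = 0.749482
e_x = 5.2811


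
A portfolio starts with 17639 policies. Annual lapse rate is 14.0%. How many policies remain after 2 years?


remaining = initial * (1 - lapse)^years
= 17639 * (1 - 0.14)^2
= 17639 * 0.7396
= 13045.8044


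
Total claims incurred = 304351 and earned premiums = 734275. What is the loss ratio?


Loss ratio = claims / premiums
= 304351 / 734275
= 0.4145


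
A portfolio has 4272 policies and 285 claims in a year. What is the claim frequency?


frequency = claims / policies
= 285 / 4272
= 0.0667


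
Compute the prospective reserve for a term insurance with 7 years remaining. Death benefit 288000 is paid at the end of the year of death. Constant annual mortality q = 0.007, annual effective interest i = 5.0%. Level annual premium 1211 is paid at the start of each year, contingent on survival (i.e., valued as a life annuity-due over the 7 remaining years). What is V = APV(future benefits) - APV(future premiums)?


v = 1/(1+i) = 0.952381
APV(future benefits) per unit = sum_{k=0}^{6} k_p_x * q * v^(k+1) = 0.039718
APV(future benefits) = 288000 * 0.039718 = 11438.8277
Life annuity-due factor ä_{x:7} = sum_{k=0}^{6} k_p_x * v^k = 5.957723
APV(future premiums) = 1211 * 5.957723 = 7214.8023
V = 11438.8277 - 7214.8023
= 4224.0254


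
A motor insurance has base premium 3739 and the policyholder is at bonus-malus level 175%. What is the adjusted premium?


adjusted = base * BM_level / 100
= 3739 * 175 / 100
= 3739 * 1.75
= 6543.25


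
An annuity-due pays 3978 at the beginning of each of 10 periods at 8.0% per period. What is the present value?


PV_due = PMT * (1-(1+i)^(-n))/i * (1+i)
PV_immediate = 26692.7038
PV_due = 26692.7038 * 1.08
= 28828.1201


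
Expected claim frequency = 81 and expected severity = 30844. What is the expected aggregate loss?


E[S] = E[N] * E[X]
= 81 * 30844
= 2.4984e+06


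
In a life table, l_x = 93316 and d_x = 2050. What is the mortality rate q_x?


q_x = d_x / l_x
= 2050 / 93316
= 0.022


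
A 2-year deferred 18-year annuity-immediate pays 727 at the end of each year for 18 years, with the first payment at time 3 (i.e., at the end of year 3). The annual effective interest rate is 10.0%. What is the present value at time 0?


PV at time 2 of the 18-year annuity-immediate:
a_n = 727 * (1-(1+0.1)^(-18))/0.1 = 5962.4266
Discount back 2 years to time 0:
PV = 5962.4266 * (1+0.1)^(-2)
= 5962.4266 * 0.826446
= 4927.6253


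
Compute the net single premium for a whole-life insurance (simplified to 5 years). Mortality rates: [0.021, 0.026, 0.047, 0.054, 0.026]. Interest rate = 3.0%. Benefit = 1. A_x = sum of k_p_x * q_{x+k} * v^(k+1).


v = 0.970874
Year 0: k_p_x=1.0, q=0.021, term=0.020388
Year 1: k_p_x=0.979, q=0.026, term=0.023993
Year 2: k_p_x=0.953546, q=0.047, term=0.041014
Year 3: k_p_x=0.908729, q=0.054, term=0.043599
Year 4: k_p_x=0.859658, q=0.026, term=0.01928
A_x = 0.1483


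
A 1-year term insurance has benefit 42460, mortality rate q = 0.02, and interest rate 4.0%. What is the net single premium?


NSP = benefit * q * v
v = 1/(1+i) = 0.961538
NSP = 42460 * 0.02 * 0.961538
= 816.5385


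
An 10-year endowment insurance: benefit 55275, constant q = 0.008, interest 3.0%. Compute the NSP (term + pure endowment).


Term component = 3646.238
Pure endowment = 10_p_x * v^10 * benefit = 0.922819 * 0.744094 * 55275 = 37955.3697
NSP = 41601.6076


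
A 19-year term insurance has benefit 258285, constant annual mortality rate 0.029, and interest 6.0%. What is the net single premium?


NSP = benefit * sum_{k=0}^{n-1} k_p_x * q * v^(k+1)
With constant q=0.029, v=0.943396
Sum = 0.264274
NSP = 258285 * 0.264274
= 68257.9383


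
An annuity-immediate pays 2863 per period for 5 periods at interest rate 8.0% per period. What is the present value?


PV = PMT * (1 - (1+i)^(-n)) / i
= 2863 * (1 - (1+0.08)^(-5)) / 0.08
= 2863 * (1 - 0.680583) / 0.08
= 2863 * 3.99271
= 11431.1288


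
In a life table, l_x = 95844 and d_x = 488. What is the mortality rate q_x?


q_x = d_x / l_x
= 488 / 95844
= 0.0051


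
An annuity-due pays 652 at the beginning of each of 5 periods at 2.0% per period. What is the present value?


PV_due = PMT * (1-(1+i)^(-n))/i * (1+i)
PV_immediate = 3073.1756
PV_due = 3073.1756 * 1.02
= 3134.6391


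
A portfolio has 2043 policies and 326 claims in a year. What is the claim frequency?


frequency = claims / policies
= 326 / 2043
= 0.1596


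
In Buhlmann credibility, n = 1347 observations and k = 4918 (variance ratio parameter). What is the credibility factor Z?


Z = n / (n + k)
= 1347 / (1347 + 4918)
= 1347 / 6265
= 0.215


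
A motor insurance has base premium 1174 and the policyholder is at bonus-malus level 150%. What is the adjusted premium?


adjusted = base * BM_level / 100
= 1174 * 150 / 100
= 1174 * 1.5
= 1761.0


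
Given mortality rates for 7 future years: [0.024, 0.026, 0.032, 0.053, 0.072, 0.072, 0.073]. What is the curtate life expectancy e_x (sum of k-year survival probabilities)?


e_x = sum_{k=1}^{n} k_p_x
k_p_x values:
  1_p_x = 0.976
  2_p_x = 0.950624
  3_p_x = 0.920204
  4_p_x = 0.871433
  5_p_x = 0.80869
  6_p_x = 0.750464
  7_p_x = 0.69568
e_x = 5.9731


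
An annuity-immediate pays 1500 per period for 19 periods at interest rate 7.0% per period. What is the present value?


PV = PMT * (1 - (1+i)^(-n)) / i
= 1500 * (1 - (1+0.07)^(-19)) / 0.07
= 1500 * (1 - 0.276508) / 0.07
= 1500 * 10.335595
= 15503.3929


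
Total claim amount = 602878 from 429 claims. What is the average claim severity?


severity = total / number
= 602878 / 429
= 1405.31


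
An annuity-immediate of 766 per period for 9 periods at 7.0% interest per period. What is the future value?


FV = PMT * ((1+i)^n - 1) / i
= 766 * ((1.07)^9 - 1) / 0.07
= 766 * (1.838459 - 1) / 0.07
= 9175.1394


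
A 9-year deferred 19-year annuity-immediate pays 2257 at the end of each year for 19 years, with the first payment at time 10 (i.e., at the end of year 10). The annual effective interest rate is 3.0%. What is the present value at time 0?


PV at time 9 of the 19-year annuity-immediate:
a_n = 2257 * (1-(1+0.03)^(-19))/0.03 = 32328.8146
Discount back 9 years to time 0:
PV = 32328.8146 * (1+0.03)^(-9)
= 32328.8146 * 0.766417
= 24777.3444


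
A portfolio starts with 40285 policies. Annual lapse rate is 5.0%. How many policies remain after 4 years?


remaining = initial * (1 - lapse)^years
= 40285 * (1 - 0.05)^4
= 40285 * 0.814506
= 32812.3843


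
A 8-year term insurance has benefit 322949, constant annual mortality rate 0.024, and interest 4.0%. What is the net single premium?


NSP = benefit * sum_{k=0}^{n-1} k_p_x * q * v^(k+1)
With constant q=0.024, v=0.961538
Sum = 0.149388
NSP = 322949 * 0.149388
= 48244.5544


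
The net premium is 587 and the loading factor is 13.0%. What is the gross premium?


Gross = net * (1 + loading)
= 587 * (1 + 0.13)
= 587 * 1.13
= 663.31


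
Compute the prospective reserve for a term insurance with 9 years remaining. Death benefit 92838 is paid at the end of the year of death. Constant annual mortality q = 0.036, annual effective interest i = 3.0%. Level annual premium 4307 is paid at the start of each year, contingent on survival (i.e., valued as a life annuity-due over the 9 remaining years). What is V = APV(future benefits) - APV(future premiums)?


v = 1/(1+i) = 0.970874
APV(future benefits) per unit = sum_{k=0}^{8} k_p_x * q * v^(k+1) = 0.244904
APV(future benefits) = 92838 * 0.244904 = 22736.4408
Life annuity-due factor ä_{x:9} = sum_{k=0}^{8} k_p_x * v^k = 7.006989
APV(future premiums) = 4307 * 7.006989 = 30179.1011
V = 22736.4408 - 30179.1011
= -7442.6603


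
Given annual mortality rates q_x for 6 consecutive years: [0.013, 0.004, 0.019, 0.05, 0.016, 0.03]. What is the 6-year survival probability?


p_k = 1 - q_k for each year
Survival = product of (1 - q_k)
= 0.987 * 0.996 * 0.981 * 0.95 * 0.984 * 0.97
= 0.8745


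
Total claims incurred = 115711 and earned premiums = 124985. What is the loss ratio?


Loss ratio = claims / premiums
= 115711 / 124985
= 0.9258


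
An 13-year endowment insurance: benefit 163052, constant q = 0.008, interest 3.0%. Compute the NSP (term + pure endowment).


Term component = 13269.5506
Pure endowment = 13_p_x * v^13 * benefit = 0.900848 * 0.680951 * 163052 = 100021.6345
NSP = 113291.1851


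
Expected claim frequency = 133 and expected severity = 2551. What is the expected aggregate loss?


E[S] = E[N] * E[X]
= 133 * 2551
= 339283


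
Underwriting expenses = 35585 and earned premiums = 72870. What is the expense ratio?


Expense ratio = expenses / premiums
= 35585 / 72870
= 0.4883


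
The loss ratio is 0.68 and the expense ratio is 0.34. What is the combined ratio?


Combined ratio = loss ratio + expense ratio
= 0.68 + 0.34
= 1.02


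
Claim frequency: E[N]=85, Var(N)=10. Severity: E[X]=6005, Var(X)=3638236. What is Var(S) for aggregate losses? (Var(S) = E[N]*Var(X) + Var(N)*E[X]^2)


Var(S) = E[N]*Var(X) + Var(N)*E[X]^2
= 85*3638236 + 10*6005^2
= 309250060 + 360600250
= 6.6985e+08


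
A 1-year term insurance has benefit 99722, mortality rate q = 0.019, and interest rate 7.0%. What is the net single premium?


NSP = benefit * q * v
v = 1/(1+i) = 0.934579
NSP = 99722 * 0.019 * 0.934579
= 1770.7645


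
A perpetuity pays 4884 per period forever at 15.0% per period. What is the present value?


PV = PMT / i
= 4884 / 0.15
= 32560.0


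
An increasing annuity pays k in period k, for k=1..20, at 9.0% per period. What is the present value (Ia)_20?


(Ia)_n = sum_{k=1}^{n} k * v^k, v = 1/(1+i)
v = 0.917431
Sum computed term by term:
(Ia)_20 = 70.9055


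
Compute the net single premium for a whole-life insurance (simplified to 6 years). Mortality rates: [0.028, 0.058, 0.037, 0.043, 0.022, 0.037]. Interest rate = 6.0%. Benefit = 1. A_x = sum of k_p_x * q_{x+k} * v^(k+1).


v = 0.943396
Year 0: k_p_x=1.0, q=0.028, term=0.026415
Year 1: k_p_x=0.972, q=0.058, term=0.050174
Year 2: k_p_x=0.915624, q=0.037, term=0.028445
Year 3: k_p_x=0.881746, q=0.043, term=0.030032
Year 4: k_p_x=0.843831, q=0.022, term=0.013872
Year 5: k_p_x=0.825267, q=0.037, term=0.021526
A_x = 0.1705


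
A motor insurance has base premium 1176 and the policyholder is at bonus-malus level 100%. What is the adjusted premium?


adjusted = base * BM_level / 100
= 1176 * 100 / 100
= 1176 * 1.0
= 1176.0


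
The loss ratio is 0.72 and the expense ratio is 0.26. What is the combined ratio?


Combined ratio = loss ratio + expense ratio
= 0.72 + 0.26
= 0.98


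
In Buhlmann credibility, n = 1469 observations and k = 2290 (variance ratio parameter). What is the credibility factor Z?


Z = n / (n + k)
= 1469 / (1469 + 2290)
= 1469 / 3759
= 0.3908


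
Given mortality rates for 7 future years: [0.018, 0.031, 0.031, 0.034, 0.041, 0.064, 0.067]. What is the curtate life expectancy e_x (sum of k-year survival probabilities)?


e_x = sum_{k=1}^{n} k_p_x
k_p_x values:
  1_p_x = 0.982
  2_p_x = 0.951558
  3_p_x = 0.92206
  4_p_x = 0.89071
  5_p_x = 0.854191
  6_p_x = 0.799522
  7_p_x = 0.745954
e_x = 6.146


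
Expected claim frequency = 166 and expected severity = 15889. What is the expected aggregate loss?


E[S] = E[N] * E[X]
= 166 * 15889
= 2.6376e+06


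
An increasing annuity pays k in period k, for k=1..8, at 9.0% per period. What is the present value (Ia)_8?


(Ia)_n = sum_{k=1}^{n} k * v^k, v = 1/(1+i)
v = 0.917431
Sum computed term by term:
(Ia)_8 = 22.4225


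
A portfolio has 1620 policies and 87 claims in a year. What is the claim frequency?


frequency = claims / policies
= 87 / 1620
= 0.0537


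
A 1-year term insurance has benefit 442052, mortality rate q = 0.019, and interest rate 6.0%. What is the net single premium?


NSP = benefit * q * v
v = 1/(1+i) = 0.943396
NSP = 442052 * 0.019 * 0.943396
= 7923.5736


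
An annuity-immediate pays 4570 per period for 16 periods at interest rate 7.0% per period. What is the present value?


PV = PMT * (1 - (1+i)^(-n)) / i
= 4570 * (1 - (1+0.07)^(-16)) / 0.07
= 4570 * (1 - 0.338735) / 0.07
= 4570 * 9.446649
= 43171.1841


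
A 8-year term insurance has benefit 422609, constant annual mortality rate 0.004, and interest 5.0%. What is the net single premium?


NSP = benefit * sum_{k=0}^{n-1} k_p_x * q * v^(k+1)
With constant q=0.004, v=0.952381
Sum = 0.02552
NSP = 422609 * 0.02552
= 10784.9406


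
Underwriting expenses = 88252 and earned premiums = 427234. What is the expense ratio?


Expense ratio = expenses / premiums
= 88252 / 427234
= 0.2066


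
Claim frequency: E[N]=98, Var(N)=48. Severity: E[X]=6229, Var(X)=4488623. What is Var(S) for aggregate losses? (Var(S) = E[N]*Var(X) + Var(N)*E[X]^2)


Var(S) = E[N]*Var(X) + Var(N)*E[X]^2
= 98*4488623 + 48*6229^2
= 439885054 + 1862421168
= 2.3023e+09


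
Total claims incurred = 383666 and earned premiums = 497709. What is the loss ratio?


Loss ratio = claims / premiums
= 383666 / 497709
= 0.7709


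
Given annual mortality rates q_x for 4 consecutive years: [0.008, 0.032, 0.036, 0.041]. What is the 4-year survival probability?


p_k = 1 - q_k for each year
Survival = product of (1 - q_k)
= 0.992 * 0.968 * 0.964 * 0.959
= 0.8877


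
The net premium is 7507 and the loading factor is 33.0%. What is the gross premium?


Gross = net * (1 + loading)
= 7507 * (1 + 0.33)
= 7507 * 1.33
= 9984.31


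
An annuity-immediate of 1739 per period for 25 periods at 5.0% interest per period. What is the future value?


FV = PMT * ((1+i)^n - 1) / i
= 1739 * ((1.05)^25 - 1) / 0.05
= 1739 * (3.386355 - 1) / 0.05
= 82997.4248


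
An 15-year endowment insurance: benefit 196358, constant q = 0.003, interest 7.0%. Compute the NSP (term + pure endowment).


Term component = 5273.6322
Pure endowment = 15_p_x * v^15 * benefit = 0.955933 * 0.362446 * 196358 = 68032.951
NSP = 73306.5832


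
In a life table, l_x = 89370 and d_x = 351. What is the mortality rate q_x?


q_x = d_x / l_x
= 351 / 89370
= 0.0039


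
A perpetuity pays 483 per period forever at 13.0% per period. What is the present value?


PV = PMT / i
= 483 / 0.13
= 3715.3846


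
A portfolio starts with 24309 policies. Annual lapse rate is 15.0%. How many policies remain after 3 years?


remaining = initial * (1 - lapse)^years
= 24309 * (1 - 0.15)^3
= 24309 * 0.614125
= 14928.7646


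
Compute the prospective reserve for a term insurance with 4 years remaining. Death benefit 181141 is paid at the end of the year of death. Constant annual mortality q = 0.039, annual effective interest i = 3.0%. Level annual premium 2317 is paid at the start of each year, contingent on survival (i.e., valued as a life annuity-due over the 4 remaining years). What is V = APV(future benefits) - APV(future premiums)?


v = 1/(1+i) = 0.970874
APV(future benefits) per unit = sum_{k=0}^{3} k_p_x * q * v^(k+1) = 0.136905
APV(future benefits) = 181141 * 0.136905 = 24799.1927
Life annuity-due factor ä_{x:4} = sum_{k=0}^{3} k_p_x * v^k = 3.615708
APV(future premiums) = 2317 * 3.615708 = 8377.5964
V = 24799.1927 - 8377.5964
= 16421.5963


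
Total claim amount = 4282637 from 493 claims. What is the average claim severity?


severity = total / number
= 4282637 / 493
= 8686.8905


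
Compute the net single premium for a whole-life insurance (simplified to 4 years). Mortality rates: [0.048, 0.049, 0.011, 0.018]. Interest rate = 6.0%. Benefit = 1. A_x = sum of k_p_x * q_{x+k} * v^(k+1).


v = 0.943396
Year 0: k_p_x=1.0, q=0.048, term=0.045283
Year 1: k_p_x=0.952, q=0.049, term=0.041517
Year 2: k_p_x=0.905352, q=0.011, term=0.008362
Year 3: k_p_x=0.895393, q=0.018, term=0.012766
A_x = 0.1079


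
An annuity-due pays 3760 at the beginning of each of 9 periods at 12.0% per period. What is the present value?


PV_due = PMT * (1-(1+i)^(-n))/i * (1+i)
PV_immediate = 20034.2192
PV_due = 20034.2192 * 1.12
= 22438.3255


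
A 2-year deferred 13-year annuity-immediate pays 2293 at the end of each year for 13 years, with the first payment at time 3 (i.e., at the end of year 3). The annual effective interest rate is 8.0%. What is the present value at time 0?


PV at time 2 of the 13-year annuity-immediate:
a_n = 2293 * (1-(1+0.08)^(-13))/0.08 = 18123.3582
Discount back 2 years to time 0:
PV = 18123.3582 * (1+0.08)^(-2)
= 18123.3582 * 0.857339
= 15537.8586


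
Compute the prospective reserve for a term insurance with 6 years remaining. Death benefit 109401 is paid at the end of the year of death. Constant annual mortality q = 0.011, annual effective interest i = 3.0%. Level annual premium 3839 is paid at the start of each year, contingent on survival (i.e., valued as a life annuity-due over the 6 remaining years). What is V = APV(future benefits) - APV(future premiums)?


v = 1/(1+i) = 0.970874
APV(future benefits) per unit = sum_{k=0}^{5} k_p_x * q * v^(k+1) = 0.05803
APV(future benefits) = 109401 * 0.05803 = 6348.4856
Life annuity-due factor ä_{x:6} = sum_{k=0}^{5} k_p_x * v^k = 5.433672
APV(future premiums) = 3839 * 5.433672 = 20859.8652
V = 6348.4856 - 20859.8652
= -14511.3796


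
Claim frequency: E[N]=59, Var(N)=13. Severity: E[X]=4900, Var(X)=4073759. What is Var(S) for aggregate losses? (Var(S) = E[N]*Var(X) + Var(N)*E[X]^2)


Var(S) = E[N]*Var(X) + Var(N)*E[X]^2
= 59*4073759 + 13*4900^2
= 240351781 + 312130000
= 5.5248e+08


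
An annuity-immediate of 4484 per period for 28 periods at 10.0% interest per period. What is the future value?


FV = PMT * ((1+i)^n - 1) / i
= 4484 * ((1.1)^28 - 1) / 0.1
= 4484 * (14.420994 - 1) / 0.1
= 601797.3535


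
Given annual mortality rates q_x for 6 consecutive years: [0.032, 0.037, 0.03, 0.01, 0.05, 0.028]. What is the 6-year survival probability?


p_k = 1 - q_k for each year
Survival = product of (1 - q_k)
= 0.968 * 0.963 * 0.97 * 0.99 * 0.95 * 0.972
= 0.8266


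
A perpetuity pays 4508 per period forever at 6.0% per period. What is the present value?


PV = PMT / i
= 4508 / 0.06
= 75133.3333


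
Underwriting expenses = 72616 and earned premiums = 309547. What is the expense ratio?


Expense ratio = expenses / premiums
= 72616 / 309547
= 0.2346


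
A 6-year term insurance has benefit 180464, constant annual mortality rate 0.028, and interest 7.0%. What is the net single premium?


NSP = benefit * sum_{k=0}^{n-1} k_p_x * q * v^(k+1)
With constant q=0.028, v=0.934579
Sum = 0.125158
NSP = 180464 * 0.125158
= 22586.5422


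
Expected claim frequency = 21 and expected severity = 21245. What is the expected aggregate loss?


E[S] = E[N] * E[X]
= 21 * 21245
= 446145


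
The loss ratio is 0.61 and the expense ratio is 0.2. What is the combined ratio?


Combined ratio = loss ratio + expense ratio
= 0.61 + 0.2
= 0.81


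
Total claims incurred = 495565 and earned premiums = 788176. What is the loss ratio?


Loss ratio = claims / premiums
= 495565 / 788176
= 0.6287


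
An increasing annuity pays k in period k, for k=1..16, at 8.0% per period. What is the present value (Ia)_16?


(Ia)_n = sum_{k=1}^{n} k * v^k, v = 1/(1+i)
v = 0.925926
Sum computed term by term:
(Ia)_16 = 61.1154


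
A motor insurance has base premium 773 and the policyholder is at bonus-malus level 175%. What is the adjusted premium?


adjusted = base * BM_level / 100
= 773 * 175 / 100
= 773 * 1.75
= 1352.75


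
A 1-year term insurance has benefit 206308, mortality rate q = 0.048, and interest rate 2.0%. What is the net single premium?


NSP = benefit * q * v
v = 1/(1+i) = 0.980392
NSP = 206308 * 0.048 * 0.980392
= 9708.6118


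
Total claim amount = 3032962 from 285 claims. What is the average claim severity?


severity = total / number
= 3032962 / 285
= 10641.9719


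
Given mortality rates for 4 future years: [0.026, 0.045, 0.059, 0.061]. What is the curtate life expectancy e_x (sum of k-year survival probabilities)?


e_x = sum_{k=1}^{n} k_p_x
k_p_x values:
  1_p_x = 0.974
  2_p_x = 0.93017
  3_p_x = 0.87529
  4_p_x = 0.821897
e_x = 3.6014


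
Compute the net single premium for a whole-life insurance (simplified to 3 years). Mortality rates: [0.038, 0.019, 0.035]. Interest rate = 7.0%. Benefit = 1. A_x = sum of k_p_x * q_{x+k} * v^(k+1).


v = 0.934579
Year 0: k_p_x=1.0, q=0.038, term=0.035514
Year 1: k_p_x=0.962, q=0.019, term=0.015965
Year 2: k_p_x=0.943722, q=0.035, term=0.026963
A_x = 0.0784


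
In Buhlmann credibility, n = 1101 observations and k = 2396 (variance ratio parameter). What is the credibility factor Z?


Z = n / (n + k)
= 1101 / (1101 + 2396)
= 1101 / 3497
= 0.3148


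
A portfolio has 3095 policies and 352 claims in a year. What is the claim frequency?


frequency = claims / policies
= 352 / 3095
= 0.1137


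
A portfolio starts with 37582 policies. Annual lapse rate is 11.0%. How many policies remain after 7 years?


remaining = initial * (1 - lapse)^years
= 37582 * (1 - 0.11)^7
= 37582 * 0.442313
= 16623.0203


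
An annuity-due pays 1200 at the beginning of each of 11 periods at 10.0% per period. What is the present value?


PV_due = PMT * (1-(1+i)^(-n))/i * (1+i)
PV_immediate = 7794.0732
PV_due = 7794.0732 * 1.1
= 8573.4805


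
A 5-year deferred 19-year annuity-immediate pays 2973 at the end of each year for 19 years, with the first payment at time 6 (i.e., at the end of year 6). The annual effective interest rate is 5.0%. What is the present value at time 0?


PV at time 5 of the 19-year annuity-immediate:
a_n = 2973 * (1-(1+0.05)^(-19))/0.05 = 35929.6589
Discount back 5 years to time 0:
PV = 35929.6589 * (1+0.05)^(-5)
= 35929.6589 * 0.783526
= 28151.8279


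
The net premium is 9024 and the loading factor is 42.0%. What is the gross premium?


Gross = net * (1 + loading)
= 9024 * (1 + 0.42)
= 9024 * 1.42
= 12814.08


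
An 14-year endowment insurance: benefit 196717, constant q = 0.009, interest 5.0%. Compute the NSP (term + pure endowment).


Term component = 16653.6166
Pure endowment = 14_p_x * v^14 * benefit = 0.881112 * 0.505068 * 196717 = 87543.2909
NSP = 104196.9075


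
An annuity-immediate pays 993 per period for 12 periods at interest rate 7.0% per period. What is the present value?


PV = PMT * (1 - (1+i)^(-n)) / i
= 993 * (1 - (1+0.07)^(-12)) / 0.07
= 993 * (1 - 0.444012) / 0.07
= 993 * 7.942686
= 7887.0875


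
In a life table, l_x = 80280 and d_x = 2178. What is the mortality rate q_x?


q_x = d_x / l_x
= 2178 / 80280
= 0.0271


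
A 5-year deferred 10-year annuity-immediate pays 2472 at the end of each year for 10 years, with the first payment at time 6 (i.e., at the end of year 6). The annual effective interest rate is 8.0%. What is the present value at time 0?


PV at time 5 of the 10-year annuity-immediate:
a_n = 2472 * (1-(1+0.08)^(-10))/0.08 = 16587.3212
Discount back 5 years to time 0:
PV = 16587.3212 * (1+0.08)^(-5)
= 16587.3212 * 0.680583
= 11289.0521


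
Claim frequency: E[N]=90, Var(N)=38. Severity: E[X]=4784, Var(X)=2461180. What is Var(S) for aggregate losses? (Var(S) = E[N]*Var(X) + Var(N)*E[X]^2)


Var(S) = E[N]*Var(X) + Var(N)*E[X]^2
= 90*2461180 + 38*4784^2
= 221506200 + 869692928
= 1.0912e+09


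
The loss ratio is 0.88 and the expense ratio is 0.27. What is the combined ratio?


Combined ratio = loss ratio + expense ratio
= 0.88 + 0.27
= 1.15


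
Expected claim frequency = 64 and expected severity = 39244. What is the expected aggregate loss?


E[S] = E[N] * E[X]
= 64 * 39244
= 2.5116e+06


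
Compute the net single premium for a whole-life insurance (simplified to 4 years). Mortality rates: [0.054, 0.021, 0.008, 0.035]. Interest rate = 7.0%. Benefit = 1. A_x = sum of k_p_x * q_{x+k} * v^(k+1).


v = 0.934579
Year 0: k_p_x=1.0, q=0.054, term=0.050467
Year 1: k_p_x=0.946, q=0.021, term=0.017352
Year 2: k_p_x=0.926134, q=0.008, term=0.006048
Year 3: k_p_x=0.918725, q=0.035, term=0.024531
A_x = 0.0984


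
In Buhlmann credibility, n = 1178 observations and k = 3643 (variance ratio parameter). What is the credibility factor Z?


Z = n / (n + k)
= 1178 / (1178 + 3643)
= 1178 / 4821
= 0.2443


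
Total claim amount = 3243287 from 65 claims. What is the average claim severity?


severity = total / number
= 3243287 / 65
= 49896.7231


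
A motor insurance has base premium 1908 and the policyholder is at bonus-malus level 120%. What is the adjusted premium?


adjusted = base * BM_level / 100
= 1908 * 120 / 100
= 1908 * 1.2
= 2289.6


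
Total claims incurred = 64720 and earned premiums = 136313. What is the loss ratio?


Loss ratio = claims / premiums
= 64720 / 136313
= 0.4748


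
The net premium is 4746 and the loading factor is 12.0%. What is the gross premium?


Gross = net * (1 + loading)
= 4746 * (1 + 0.12)
= 4746 * 1.12
= 5315.52


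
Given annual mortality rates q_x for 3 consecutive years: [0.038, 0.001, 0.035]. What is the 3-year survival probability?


p_k = 1 - q_k for each year
Survival = product of (1 - q_k)
= 0.962 * 0.999 * 0.965
= 0.9274


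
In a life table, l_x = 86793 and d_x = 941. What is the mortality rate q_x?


q_x = d_x / l_x
= 941 / 86793
= 0.0108


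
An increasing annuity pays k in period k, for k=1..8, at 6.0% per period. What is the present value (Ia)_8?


(Ia)_n = sum_{k=1}^{n} k * v^k, v = 1/(1+i)
v = 0.943396
Sum computed term by term:
(Ia)_8 = 26.0514


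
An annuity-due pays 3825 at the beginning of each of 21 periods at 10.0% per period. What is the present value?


PV_due = PMT * (1-(1+i)^(-n))/i * (1+i)
PV_immediate = 33081.2557
PV_due = 33081.2557 * 1.1
= 36389.3812


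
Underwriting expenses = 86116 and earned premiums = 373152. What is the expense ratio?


Expense ratio = expenses / premiums
= 86116 / 373152
= 0.2308


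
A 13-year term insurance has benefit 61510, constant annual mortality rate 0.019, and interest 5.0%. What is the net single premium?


NSP = benefit * sum_{k=0}^{n-1} k_p_x * q * v^(k+1)
With constant q=0.019, v=0.952381
Sum = 0.161563
NSP = 61510 * 0.161563
= 9937.7231


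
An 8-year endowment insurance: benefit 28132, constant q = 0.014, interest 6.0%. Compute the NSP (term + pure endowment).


Term component = 2339.1874
Pure endowment = 8_p_x * v^8 * benefit = 0.893337 * 0.627412 * 28132 = 15767.7239
NSP = 18106.9113


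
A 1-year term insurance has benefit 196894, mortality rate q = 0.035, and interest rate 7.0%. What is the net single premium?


NSP = benefit * q * v
v = 1/(1+i) = 0.934579
NSP = 196894 * 0.035 * 0.934579
= 6440.4579


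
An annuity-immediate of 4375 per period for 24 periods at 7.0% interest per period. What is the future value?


FV = PMT * ((1+i)^n - 1) / i
= 4375 * ((1.07)^24 - 1) / 0.07
= 4375 * (5.072367 - 1) / 0.07
= 254522.9346


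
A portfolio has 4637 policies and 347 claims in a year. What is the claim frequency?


frequency = claims / policies
= 347 / 4637
= 0.0748


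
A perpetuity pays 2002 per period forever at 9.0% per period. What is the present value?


PV = PMT / i
= 2002 / 0.09
= 22244.4444


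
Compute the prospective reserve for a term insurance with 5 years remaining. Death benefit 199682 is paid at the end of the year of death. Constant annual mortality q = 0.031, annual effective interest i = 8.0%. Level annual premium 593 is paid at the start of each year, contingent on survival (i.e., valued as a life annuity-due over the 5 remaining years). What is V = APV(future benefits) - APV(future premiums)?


v = 1/(1+i) = 0.925926
APV(future benefits) per unit = sum_{k=0}^{4} k_p_x * q * v^(k+1) = 0.116897
APV(future benefits) = 199682 * 0.116897 = 23342.2126
Life annuity-due factor ä_{x:5} = sum_{k=0}^{4} k_p_x * v^k = 4.072538
APV(future premiums) = 593 * 4.072538 = 2415.0151
V = 23342.2126 - 2415.0151
= 20927.1974


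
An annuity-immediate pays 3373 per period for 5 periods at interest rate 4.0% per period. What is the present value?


PV = PMT * (1 - (1+i)^(-n)) / i
= 3373 * (1 - (1+0.04)^(-5)) / 0.04
= 3373 * (1 - 0.821927) / 0.04
= 3373 * 4.451822
= 15015.9967


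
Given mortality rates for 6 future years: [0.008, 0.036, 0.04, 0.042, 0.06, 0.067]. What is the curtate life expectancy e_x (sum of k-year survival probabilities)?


e_x = sum_{k=1}^{n} k_p_x
k_p_x values:
  1_p_x = 0.992
  2_p_x = 0.956288
  3_p_x = 0.918036
  4_p_x = 0.879479
  5_p_x = 0.82671
  6_p_x = 0.771321
e_x = 5.3438
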